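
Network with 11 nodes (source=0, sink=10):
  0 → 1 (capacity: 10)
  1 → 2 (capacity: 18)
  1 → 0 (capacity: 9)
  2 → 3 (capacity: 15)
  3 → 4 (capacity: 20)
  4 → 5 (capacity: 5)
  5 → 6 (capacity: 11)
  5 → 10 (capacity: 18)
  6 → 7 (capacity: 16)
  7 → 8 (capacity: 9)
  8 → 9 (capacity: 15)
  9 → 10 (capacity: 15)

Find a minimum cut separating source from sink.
Min cut value = 5, edges: (4,5)

Min cut value: 5
Partition: S = [0, 1, 2, 3, 4], T = [5, 6, 7, 8, 9, 10]
Cut edges: (4,5)

By max-flow min-cut theorem, max flow = min cut = 5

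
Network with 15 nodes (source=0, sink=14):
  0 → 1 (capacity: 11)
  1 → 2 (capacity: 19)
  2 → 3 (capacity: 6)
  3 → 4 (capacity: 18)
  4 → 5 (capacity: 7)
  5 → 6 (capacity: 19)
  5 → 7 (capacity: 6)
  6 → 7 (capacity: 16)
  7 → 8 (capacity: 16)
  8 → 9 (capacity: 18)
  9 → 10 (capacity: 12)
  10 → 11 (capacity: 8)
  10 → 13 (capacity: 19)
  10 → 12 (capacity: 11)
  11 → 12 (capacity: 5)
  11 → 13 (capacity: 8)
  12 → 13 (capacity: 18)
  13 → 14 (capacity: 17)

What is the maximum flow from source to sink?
Maximum flow = 6

Max flow: 6

Flow assignment:
  0 → 1: 6/11
  1 → 2: 6/19
  2 → 3: 6/6
  3 → 4: 6/18
  4 → 5: 6/7
  5 → 7: 6/6
  7 → 8: 6/16
  8 → 9: 6/18
  9 → 10: 6/12
  10 → 13: 6/19
  13 → 14: 6/17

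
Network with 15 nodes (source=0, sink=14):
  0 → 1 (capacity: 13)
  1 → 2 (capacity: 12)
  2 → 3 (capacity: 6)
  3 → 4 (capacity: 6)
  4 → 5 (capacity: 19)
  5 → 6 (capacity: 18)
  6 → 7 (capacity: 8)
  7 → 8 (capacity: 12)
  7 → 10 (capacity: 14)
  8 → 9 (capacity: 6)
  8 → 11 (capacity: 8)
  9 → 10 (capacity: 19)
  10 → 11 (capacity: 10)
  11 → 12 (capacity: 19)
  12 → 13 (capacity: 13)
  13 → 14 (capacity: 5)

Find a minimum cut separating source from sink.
Min cut value = 5, edges: (13,14)

Min cut value: 5
Partition: S = [0, 1, 2, 3, 4, 5, 6, 7, 8, 9, 10, 11, 12, 13], T = [14]
Cut edges: (13,14)

By max-flow min-cut theorem, max flow = min cut = 5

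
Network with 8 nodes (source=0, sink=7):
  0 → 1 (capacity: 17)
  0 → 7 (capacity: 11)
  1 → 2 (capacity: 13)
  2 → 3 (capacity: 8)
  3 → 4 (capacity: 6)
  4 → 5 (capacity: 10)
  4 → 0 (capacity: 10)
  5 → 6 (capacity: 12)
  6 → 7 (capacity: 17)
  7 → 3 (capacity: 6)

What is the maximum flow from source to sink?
Maximum flow = 17

Max flow: 17

Flow assignment:
  0 → 1: 6/17
  0 → 7: 11/11
  1 → 2: 6/13
  2 → 3: 6/8
  3 → 4: 6/6
  4 → 5: 6/10
  5 → 6: 6/12
  6 → 7: 6/17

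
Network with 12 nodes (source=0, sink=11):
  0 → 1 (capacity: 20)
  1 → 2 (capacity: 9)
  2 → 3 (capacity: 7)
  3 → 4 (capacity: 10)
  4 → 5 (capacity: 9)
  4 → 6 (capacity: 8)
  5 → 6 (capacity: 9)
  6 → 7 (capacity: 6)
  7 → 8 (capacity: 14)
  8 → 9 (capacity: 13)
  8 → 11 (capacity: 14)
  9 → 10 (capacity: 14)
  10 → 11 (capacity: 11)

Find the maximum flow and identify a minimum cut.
Max flow = 6, Min cut edges: (6,7)

Maximum flow: 6
Minimum cut: (6,7)
Partition: S = [0, 1, 2, 3, 4, 5, 6], T = [7, 8, 9, 10, 11]

Max-flow min-cut theorem verified: both equal 6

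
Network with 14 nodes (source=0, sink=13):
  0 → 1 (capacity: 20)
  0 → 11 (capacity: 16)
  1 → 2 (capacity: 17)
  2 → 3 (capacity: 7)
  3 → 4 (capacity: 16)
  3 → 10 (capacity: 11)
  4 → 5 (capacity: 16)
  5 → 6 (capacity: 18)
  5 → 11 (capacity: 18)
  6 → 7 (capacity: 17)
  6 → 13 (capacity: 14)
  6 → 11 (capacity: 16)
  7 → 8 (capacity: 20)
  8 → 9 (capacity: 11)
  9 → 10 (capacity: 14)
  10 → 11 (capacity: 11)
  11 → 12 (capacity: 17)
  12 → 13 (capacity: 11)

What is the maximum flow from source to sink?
Maximum flow = 18

Max flow: 18

Flow assignment:
  0 → 1: 7/20
  0 → 11: 11/16
  1 → 2: 7/17
  2 → 3: 7/7
  3 → 4: 7/16
  4 → 5: 7/16
  5 → 6: 7/18
  6 → 13: 7/14
  11 → 12: 11/17
  12 → 13: 11/11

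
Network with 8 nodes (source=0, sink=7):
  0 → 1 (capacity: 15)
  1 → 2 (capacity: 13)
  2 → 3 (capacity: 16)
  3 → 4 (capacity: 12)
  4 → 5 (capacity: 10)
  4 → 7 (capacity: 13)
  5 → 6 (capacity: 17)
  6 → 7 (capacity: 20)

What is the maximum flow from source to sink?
Maximum flow = 12

Max flow: 12

Flow assignment:
  0 → 1: 12/15
  1 → 2: 12/13
  2 → 3: 12/16
  3 → 4: 12/12
  4 → 7: 12/13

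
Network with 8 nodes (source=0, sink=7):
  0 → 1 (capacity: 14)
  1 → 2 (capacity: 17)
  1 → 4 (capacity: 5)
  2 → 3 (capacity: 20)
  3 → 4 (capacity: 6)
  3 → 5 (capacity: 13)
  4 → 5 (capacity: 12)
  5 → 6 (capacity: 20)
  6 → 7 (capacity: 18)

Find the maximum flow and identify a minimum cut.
Max flow = 14, Min cut edges: (0,1)

Maximum flow: 14
Minimum cut: (0,1)
Partition: S = [0], T = [1, 2, 3, 4, 5, 6, 7]

Max-flow min-cut theorem verified: both equal 14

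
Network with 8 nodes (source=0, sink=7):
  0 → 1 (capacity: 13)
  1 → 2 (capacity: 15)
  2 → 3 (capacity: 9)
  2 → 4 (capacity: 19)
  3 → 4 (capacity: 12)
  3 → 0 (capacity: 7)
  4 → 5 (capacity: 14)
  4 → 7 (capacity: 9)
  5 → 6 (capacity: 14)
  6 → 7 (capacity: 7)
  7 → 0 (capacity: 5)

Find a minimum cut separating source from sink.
Min cut value = 13, edges: (0,1)

Min cut value: 13
Partition: S = [0], T = [1, 2, 3, 4, 5, 6, 7]
Cut edges: (0,1)

By max-flow min-cut theorem, max flow = min cut = 13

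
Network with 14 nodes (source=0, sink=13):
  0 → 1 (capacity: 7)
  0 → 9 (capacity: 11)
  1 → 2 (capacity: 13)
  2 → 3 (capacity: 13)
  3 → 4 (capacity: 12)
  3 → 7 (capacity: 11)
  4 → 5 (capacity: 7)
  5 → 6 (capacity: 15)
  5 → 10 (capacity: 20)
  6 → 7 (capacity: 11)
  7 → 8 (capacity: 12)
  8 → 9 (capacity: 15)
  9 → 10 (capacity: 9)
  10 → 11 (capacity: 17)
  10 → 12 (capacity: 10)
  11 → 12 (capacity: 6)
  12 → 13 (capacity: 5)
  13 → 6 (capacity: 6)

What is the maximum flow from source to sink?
Maximum flow = 5

Max flow: 5

Flow assignment:
  0 → 1: 5/7
  1 → 2: 5/13
  2 → 3: 5/13
  3 → 4: 5/12
  4 → 5: 5/7
  5 → 10: 5/20
  10 → 12: 5/10
  12 → 13: 5/5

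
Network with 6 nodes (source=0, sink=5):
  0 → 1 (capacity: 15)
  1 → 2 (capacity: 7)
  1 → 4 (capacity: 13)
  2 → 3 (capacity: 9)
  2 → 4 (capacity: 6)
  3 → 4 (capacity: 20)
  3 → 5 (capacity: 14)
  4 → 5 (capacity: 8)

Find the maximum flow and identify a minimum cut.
Max flow = 15, Min cut edges: (1,2), (4,5)

Maximum flow: 15
Minimum cut: (1,2), (4,5)
Partition: S = [0, 1, 4], T = [2, 3, 5]

Max-flow min-cut theorem verified: both equal 15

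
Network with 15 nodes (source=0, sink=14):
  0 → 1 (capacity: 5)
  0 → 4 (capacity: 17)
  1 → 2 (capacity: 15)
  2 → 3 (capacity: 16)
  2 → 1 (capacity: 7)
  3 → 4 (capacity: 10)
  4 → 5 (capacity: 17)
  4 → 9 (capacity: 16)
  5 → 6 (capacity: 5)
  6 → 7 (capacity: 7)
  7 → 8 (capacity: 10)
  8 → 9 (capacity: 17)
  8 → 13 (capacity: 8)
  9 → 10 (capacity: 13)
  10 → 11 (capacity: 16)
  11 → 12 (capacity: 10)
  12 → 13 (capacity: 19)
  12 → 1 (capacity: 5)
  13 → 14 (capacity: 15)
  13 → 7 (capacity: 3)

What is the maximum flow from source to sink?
Maximum flow = 15

Max flow: 15

Flow assignment:
  0 → 1: 5/5
  0 → 4: 10/17
  1 → 2: 5/15
  2 → 3: 5/16
  3 → 4: 5/10
  4 → 5: 5/17
  4 → 9: 10/16
  5 → 6: 5/5
  6 → 7: 5/7
  7 → 8: 5/10
  8 → 13: 5/8
  9 → 10: 10/13
  10 → 11: 10/16
  11 → 12: 10/10
  12 → 13: 10/19
  13 → 14: 15/15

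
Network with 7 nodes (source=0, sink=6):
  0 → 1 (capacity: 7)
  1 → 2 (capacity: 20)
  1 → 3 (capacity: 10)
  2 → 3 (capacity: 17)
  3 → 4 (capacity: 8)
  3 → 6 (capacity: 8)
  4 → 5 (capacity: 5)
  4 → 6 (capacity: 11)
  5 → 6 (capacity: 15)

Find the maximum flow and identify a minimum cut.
Max flow = 7, Min cut edges: (0,1)

Maximum flow: 7
Minimum cut: (0,1)
Partition: S = [0], T = [1, 2, 3, 4, 5, 6]

Max-flow min-cut theorem verified: both equal 7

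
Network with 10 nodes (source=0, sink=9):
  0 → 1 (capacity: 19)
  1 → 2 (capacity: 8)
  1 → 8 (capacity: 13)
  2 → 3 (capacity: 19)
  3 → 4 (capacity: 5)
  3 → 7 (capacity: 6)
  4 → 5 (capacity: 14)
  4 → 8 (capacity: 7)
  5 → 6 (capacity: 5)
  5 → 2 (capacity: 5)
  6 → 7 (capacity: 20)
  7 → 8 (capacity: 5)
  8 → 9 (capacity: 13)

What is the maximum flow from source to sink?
Maximum flow = 13

Max flow: 13

Flow assignment:
  0 → 1: 13/19
  1 → 2: 6/8
  1 → 8: 7/13
  2 → 3: 6/19
  3 → 4: 5/5
  3 → 7: 1/6
  4 → 8: 5/7
  7 → 8: 1/5
  8 → 9: 13/13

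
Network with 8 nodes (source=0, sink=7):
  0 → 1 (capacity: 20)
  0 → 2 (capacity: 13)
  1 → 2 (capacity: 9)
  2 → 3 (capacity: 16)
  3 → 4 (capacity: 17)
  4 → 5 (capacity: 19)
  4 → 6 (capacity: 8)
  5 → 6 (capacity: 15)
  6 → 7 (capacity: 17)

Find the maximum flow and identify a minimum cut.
Max flow = 16, Min cut edges: (2,3)

Maximum flow: 16
Minimum cut: (2,3)
Partition: S = [0, 1, 2], T = [3, 4, 5, 6, 7]

Max-flow min-cut theorem verified: both equal 16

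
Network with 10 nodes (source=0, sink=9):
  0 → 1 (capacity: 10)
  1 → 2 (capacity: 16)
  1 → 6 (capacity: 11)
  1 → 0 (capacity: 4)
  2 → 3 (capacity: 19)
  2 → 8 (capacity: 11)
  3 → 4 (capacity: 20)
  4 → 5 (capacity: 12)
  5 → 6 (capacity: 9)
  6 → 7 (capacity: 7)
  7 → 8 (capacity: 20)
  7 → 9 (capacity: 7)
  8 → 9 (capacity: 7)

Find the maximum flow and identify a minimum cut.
Max flow = 10, Min cut edges: (0,1)

Maximum flow: 10
Minimum cut: (0,1)
Partition: S = [0], T = [1, 2, 3, 4, 5, 6, 7, 8, 9]

Max-flow min-cut theorem verified: both equal 10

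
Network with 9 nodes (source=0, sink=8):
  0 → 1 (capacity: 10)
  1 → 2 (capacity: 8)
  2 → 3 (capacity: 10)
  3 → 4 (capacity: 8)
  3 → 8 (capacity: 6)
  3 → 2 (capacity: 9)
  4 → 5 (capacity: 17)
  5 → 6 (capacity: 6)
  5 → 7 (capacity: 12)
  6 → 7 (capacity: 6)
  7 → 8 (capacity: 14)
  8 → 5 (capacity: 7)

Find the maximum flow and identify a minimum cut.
Max flow = 8, Min cut edges: (1,2)

Maximum flow: 8
Minimum cut: (1,2)
Partition: S = [0, 1], T = [2, 3, 4, 5, 6, 7, 8]

Max-flow min-cut theorem verified: both equal 8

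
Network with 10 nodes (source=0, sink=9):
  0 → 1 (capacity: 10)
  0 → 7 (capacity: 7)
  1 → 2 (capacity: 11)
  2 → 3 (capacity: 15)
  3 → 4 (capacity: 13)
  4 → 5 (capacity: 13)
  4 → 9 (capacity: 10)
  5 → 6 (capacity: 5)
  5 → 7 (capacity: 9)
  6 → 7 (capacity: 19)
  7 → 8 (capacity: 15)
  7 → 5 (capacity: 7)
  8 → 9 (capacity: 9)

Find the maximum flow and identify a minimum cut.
Max flow = 17, Min cut edges: (0,1), (0,7)

Maximum flow: 17
Minimum cut: (0,1), (0,7)
Partition: S = [0], T = [1, 2, 3, 4, 5, 6, 7, 8, 9]

Max-flow min-cut theorem verified: both equal 17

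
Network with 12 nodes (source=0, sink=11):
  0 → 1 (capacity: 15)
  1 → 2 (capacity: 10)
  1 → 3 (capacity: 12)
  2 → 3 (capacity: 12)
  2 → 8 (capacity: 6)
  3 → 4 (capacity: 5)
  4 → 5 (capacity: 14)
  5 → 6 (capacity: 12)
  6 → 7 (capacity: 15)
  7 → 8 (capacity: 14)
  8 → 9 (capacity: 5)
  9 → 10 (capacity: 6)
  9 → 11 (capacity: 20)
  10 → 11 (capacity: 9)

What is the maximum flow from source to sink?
Maximum flow = 5

Max flow: 5

Flow assignment:
  0 → 1: 5/15
  1 → 2: 4/10
  1 → 3: 1/12
  2 → 3: 4/12
  3 → 4: 5/5
  4 → 5: 5/14
  5 → 6: 5/12
  6 → 7: 5/15
  7 → 8: 5/14
  8 → 9: 5/5
  9 → 11: 5/20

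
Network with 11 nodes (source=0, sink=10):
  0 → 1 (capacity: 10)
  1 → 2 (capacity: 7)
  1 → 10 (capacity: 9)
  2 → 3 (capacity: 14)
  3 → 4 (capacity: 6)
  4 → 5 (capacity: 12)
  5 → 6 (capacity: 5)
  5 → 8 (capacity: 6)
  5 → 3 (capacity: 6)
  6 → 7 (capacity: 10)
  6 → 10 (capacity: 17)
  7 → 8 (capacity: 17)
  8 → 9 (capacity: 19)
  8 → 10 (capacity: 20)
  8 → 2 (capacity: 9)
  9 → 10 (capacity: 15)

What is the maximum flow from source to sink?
Maximum flow = 10

Max flow: 10

Flow assignment:
  0 → 1: 10/10
  1 → 2: 1/7
  1 → 10: 9/9
  2 → 3: 1/14
  3 → 4: 1/6
  4 → 5: 1/12
  5 → 6: 1/5
  6 → 10: 1/17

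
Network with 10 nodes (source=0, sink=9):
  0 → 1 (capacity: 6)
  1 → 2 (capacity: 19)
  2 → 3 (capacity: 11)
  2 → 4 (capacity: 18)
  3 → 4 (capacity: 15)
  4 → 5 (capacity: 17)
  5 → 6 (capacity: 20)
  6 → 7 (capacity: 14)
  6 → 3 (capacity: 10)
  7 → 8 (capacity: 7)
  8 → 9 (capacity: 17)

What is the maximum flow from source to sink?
Maximum flow = 6

Max flow: 6

Flow assignment:
  0 → 1: 6/6
  1 → 2: 6/19
  2 → 4: 6/18
  4 → 5: 6/17
  5 → 6: 6/20
  6 → 7: 6/14
  7 → 8: 6/7
  8 → 9: 6/17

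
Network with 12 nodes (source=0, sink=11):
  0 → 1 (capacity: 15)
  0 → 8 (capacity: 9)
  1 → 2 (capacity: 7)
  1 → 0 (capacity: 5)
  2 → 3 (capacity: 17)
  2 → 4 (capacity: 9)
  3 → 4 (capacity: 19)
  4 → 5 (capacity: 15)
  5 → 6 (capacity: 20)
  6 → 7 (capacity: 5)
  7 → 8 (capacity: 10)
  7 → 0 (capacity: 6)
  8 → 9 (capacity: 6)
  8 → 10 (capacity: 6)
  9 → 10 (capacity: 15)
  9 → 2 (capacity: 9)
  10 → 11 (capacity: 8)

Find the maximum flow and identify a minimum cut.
Max flow = 8, Min cut edges: (10,11)

Maximum flow: 8
Minimum cut: (10,11)
Partition: S = [0, 1, 2, 3, 4, 5, 6, 7, 8, 9, 10], T = [11]

Max-flow min-cut theorem verified: both equal 8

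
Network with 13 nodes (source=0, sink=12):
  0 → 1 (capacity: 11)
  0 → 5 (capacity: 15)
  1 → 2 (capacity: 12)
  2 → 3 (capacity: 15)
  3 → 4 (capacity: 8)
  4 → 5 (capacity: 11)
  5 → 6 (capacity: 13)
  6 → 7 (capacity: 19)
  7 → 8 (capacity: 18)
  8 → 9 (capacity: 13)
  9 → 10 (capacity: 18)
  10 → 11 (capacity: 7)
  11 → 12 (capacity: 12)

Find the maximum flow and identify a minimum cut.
Max flow = 7, Min cut edges: (10,11)

Maximum flow: 7
Minimum cut: (10,11)
Partition: S = [0, 1, 2, 3, 4, 5, 6, 7, 8, 9, 10], T = [11, 12]

Max-flow min-cut theorem verified: both equal 7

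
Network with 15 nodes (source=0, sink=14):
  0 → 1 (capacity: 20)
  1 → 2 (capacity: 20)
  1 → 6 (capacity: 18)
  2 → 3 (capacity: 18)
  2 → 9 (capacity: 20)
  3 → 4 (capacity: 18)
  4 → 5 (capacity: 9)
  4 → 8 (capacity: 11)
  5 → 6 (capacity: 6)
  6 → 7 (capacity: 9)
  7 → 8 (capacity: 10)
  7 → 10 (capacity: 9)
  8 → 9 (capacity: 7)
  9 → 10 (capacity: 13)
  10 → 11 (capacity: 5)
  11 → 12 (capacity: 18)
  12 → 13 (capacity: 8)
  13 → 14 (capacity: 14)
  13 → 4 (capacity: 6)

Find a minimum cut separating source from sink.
Min cut value = 5, edges: (10,11)

Min cut value: 5
Partition: S = [0, 1, 2, 3, 4, 5, 6, 7, 8, 9, 10], T = [11, 12, 13, 14]
Cut edges: (10,11)

By max-flow min-cut theorem, max flow = min cut = 5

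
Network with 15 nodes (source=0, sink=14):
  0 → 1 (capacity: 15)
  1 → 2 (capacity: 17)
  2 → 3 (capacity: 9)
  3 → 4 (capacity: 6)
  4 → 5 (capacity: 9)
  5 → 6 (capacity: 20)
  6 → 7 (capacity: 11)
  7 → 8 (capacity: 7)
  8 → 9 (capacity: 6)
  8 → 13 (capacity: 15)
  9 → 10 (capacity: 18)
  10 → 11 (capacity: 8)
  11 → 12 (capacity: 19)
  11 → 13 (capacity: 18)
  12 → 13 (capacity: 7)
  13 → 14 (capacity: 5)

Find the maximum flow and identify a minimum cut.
Max flow = 5, Min cut edges: (13,14)

Maximum flow: 5
Minimum cut: (13,14)
Partition: S = [0, 1, 2, 3, 4, 5, 6, 7, 8, 9, 10, 11, 12, 13], T = [14]

Max-flow min-cut theorem verified: both equal 5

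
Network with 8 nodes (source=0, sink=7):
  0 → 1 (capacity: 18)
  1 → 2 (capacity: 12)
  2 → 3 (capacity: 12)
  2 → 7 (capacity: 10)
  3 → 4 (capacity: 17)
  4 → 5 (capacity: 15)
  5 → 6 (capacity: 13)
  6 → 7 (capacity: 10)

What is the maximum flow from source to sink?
Maximum flow = 12

Max flow: 12

Flow assignment:
  0 → 1: 12/18
  1 → 2: 12/12
  2 → 3: 2/12
  2 → 7: 10/10
  3 → 4: 2/17
  4 → 5: 2/15
  5 → 6: 2/13
  6 → 7: 2/10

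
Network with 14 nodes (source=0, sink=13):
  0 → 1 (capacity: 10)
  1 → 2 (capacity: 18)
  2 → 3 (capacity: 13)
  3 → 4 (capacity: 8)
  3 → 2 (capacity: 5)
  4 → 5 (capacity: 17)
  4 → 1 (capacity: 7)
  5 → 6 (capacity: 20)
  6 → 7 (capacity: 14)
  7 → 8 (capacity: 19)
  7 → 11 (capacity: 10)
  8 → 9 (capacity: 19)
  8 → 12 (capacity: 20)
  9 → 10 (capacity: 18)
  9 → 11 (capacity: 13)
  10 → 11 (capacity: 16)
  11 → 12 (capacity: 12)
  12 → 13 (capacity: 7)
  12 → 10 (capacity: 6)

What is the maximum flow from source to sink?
Maximum flow = 7

Max flow: 7

Flow assignment:
  0 → 1: 7/10
  1 → 2: 8/18
  2 → 3: 8/13
  3 → 4: 8/8
  4 → 5: 7/17
  4 → 1: 1/7
  5 → 6: 7/20
  6 → 7: 7/14
  7 → 8: 7/19
  8 → 12: 7/20
  12 → 13: 7/7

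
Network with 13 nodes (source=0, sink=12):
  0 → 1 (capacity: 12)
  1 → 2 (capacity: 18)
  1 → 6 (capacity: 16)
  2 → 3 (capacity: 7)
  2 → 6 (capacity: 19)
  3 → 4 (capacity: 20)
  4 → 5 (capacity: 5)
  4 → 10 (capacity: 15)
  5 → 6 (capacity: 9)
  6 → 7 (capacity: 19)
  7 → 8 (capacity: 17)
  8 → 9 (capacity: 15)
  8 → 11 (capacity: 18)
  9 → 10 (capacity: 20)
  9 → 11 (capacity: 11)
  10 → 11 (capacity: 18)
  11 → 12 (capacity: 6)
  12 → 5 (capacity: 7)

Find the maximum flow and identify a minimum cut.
Max flow = 6, Min cut edges: (11,12)

Maximum flow: 6
Minimum cut: (11,12)
Partition: S = [0, 1, 2, 3, 4, 5, 6, 7, 8, 9, 10, 11], T = [12]

Max-flow min-cut theorem verified: both equal 6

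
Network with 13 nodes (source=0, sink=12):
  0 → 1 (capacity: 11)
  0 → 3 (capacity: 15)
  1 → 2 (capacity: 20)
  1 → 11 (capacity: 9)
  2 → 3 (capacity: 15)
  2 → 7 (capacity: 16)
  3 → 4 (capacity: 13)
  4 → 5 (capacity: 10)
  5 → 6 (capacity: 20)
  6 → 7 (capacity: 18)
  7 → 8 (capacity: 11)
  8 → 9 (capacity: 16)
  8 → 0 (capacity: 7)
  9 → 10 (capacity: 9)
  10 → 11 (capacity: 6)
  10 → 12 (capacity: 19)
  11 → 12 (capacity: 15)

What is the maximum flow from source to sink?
Maximum flow = 18

Max flow: 18

Flow assignment:
  0 → 1: 10/11
  0 → 3: 10/15
  1 → 2: 1/20
  1 → 11: 9/9
  2 → 7: 1/16
  3 → 4: 10/13
  4 → 5: 10/10
  5 → 6: 10/20
  6 → 7: 10/18
  7 → 8: 11/11
  8 → 9: 9/16
  8 → 0: 2/7
  9 → 10: 9/9
  10 → 12: 9/19
  11 → 12: 9/15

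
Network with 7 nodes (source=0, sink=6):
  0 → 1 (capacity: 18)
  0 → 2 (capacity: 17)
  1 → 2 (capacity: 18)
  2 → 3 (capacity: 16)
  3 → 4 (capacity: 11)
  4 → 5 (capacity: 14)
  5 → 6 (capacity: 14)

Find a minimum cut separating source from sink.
Min cut value = 11, edges: (3,4)

Min cut value: 11
Partition: S = [0, 1, 2, 3], T = [4, 5, 6]
Cut edges: (3,4)

By max-flow min-cut theorem, max flow = min cut = 11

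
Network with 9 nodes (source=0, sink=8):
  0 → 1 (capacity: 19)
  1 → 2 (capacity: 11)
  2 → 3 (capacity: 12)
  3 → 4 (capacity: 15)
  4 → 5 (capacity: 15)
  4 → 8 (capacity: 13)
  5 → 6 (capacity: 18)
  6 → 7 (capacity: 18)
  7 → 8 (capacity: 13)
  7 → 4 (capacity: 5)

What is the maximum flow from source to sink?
Maximum flow = 11

Max flow: 11

Flow assignment:
  0 → 1: 11/19
  1 → 2: 11/11
  2 → 3: 11/12
  3 → 4: 11/15
  4 → 8: 11/13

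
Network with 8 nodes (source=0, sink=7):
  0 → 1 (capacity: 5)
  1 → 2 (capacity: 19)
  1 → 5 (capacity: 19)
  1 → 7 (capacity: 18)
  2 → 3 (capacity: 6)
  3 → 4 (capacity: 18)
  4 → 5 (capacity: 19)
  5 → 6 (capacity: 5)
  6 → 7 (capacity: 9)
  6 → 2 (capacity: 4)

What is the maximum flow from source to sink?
Maximum flow = 5

Max flow: 5

Flow assignment:
  0 → 1: 5/5
  1 → 7: 5/18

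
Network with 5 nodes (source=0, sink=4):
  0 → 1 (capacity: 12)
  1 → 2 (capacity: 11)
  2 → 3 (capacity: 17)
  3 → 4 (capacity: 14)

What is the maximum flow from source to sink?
Maximum flow = 11

Max flow: 11

Flow assignment:
  0 → 1: 11/12
  1 → 2: 11/11
  2 → 3: 11/17
  3 → 4: 11/14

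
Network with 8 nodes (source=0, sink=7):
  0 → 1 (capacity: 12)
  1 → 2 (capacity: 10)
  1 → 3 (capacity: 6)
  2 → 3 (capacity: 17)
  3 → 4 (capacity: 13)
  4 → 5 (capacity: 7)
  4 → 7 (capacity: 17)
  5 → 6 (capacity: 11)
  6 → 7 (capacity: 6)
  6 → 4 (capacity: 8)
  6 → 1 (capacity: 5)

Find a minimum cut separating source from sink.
Min cut value = 12, edges: (0,1)

Min cut value: 12
Partition: S = [0], T = [1, 2, 3, 4, 5, 6, 7]
Cut edges: (0,1)

By max-flow min-cut theorem, max flow = min cut = 12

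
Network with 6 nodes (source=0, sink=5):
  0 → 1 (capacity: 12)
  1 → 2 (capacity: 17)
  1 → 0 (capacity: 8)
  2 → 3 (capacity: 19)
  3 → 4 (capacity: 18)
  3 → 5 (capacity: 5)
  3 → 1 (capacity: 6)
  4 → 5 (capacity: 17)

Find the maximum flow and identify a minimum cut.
Max flow = 12, Min cut edges: (0,1)

Maximum flow: 12
Minimum cut: (0,1)
Partition: S = [0], T = [1, 2, 3, 4, 5]

Max-flow min-cut theorem verified: both equal 12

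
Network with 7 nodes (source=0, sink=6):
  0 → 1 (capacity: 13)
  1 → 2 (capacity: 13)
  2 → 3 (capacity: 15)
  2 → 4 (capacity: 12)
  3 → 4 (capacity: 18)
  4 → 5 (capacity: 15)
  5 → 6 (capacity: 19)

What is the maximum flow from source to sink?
Maximum flow = 13

Max flow: 13

Flow assignment:
  0 → 1: 13/13
  1 → 2: 13/13
  2 → 3: 1/15
  2 → 4: 12/12
  3 → 4: 1/18
  4 → 5: 13/15
  5 → 6: 13/19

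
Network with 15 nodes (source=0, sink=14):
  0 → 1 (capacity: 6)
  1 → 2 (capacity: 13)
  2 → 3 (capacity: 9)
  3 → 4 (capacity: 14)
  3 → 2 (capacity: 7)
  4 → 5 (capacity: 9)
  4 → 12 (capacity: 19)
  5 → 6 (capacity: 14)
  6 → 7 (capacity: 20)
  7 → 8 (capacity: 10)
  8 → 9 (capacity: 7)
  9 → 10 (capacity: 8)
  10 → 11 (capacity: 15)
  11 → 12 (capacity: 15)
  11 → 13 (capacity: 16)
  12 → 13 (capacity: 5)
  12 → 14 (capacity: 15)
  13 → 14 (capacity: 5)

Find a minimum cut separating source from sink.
Min cut value = 6, edges: (0,1)

Min cut value: 6
Partition: S = [0], T = [1, 2, 3, 4, 5, 6, 7, 8, 9, 10, 11, 12, 13, 14]
Cut edges: (0,1)

By max-flow min-cut theorem, max flow = min cut = 6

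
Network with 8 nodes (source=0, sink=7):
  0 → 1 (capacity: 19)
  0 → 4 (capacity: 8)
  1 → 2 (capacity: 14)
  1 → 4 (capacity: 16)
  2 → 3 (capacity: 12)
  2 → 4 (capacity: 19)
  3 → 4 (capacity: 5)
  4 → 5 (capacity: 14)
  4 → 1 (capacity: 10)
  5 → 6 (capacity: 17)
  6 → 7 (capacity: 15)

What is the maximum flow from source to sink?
Maximum flow = 14

Max flow: 14

Flow assignment:
  0 → 1: 9/19
  0 → 4: 5/8
  1 → 2: 3/14
  1 → 4: 6/16
  2 → 4: 3/19
  4 → 5: 14/14
  5 → 6: 14/17
  6 → 7: 14/15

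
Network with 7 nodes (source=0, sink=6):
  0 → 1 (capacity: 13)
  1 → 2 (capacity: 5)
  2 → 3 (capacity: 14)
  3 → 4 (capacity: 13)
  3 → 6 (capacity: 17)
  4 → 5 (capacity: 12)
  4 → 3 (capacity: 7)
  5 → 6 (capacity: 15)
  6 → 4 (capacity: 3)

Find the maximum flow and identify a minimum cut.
Max flow = 5, Min cut edges: (1,2)

Maximum flow: 5
Minimum cut: (1,2)
Partition: S = [0, 1], T = [2, 3, 4, 5, 6]

Max-flow min-cut theorem verified: both equal 5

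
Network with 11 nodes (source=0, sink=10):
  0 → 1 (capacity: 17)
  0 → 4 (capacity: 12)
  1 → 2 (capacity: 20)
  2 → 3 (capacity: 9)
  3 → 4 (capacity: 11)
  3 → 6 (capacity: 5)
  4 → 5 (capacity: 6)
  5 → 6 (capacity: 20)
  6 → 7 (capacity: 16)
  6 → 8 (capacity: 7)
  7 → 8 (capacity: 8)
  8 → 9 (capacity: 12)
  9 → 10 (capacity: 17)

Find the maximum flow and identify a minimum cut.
Max flow = 11, Min cut edges: (3,6), (4,5)

Maximum flow: 11
Minimum cut: (3,6), (4,5)
Partition: S = [0, 1, 2, 3, 4], T = [5, 6, 7, 8, 9, 10]

Max-flow min-cut theorem verified: both equal 11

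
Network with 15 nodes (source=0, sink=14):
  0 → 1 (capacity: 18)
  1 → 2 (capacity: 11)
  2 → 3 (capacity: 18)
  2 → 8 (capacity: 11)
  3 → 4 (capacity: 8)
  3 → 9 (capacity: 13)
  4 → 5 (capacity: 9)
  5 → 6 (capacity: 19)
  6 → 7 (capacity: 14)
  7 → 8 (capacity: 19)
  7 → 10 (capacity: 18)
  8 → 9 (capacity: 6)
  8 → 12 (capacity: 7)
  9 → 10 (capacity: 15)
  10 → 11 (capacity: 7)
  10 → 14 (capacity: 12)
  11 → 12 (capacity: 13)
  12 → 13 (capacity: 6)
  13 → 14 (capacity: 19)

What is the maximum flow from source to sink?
Maximum flow = 11

Max flow: 11

Flow assignment:
  0 → 1: 11/18
  1 → 2: 11/11
  2 → 3: 11/18
  3 → 9: 11/13
  9 → 10: 11/15
  10 → 14: 11/12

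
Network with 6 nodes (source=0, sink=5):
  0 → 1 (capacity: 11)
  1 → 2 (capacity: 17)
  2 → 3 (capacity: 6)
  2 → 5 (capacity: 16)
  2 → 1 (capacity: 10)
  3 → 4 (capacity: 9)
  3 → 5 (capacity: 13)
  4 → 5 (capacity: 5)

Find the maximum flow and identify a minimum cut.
Max flow = 11, Min cut edges: (0,1)

Maximum flow: 11
Minimum cut: (0,1)
Partition: S = [0], T = [1, 2, 3, 4, 5]

Max-flow min-cut theorem verified: both equal 11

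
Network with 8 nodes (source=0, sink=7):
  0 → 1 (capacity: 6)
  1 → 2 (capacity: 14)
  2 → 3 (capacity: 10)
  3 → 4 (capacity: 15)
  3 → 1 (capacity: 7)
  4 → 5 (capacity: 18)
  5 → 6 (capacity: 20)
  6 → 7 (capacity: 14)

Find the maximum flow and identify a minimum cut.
Max flow = 6, Min cut edges: (0,1)

Maximum flow: 6
Minimum cut: (0,1)
Partition: S = [0], T = [1, 2, 3, 4, 5, 6, 7]

Max-flow min-cut theorem verified: both equal 6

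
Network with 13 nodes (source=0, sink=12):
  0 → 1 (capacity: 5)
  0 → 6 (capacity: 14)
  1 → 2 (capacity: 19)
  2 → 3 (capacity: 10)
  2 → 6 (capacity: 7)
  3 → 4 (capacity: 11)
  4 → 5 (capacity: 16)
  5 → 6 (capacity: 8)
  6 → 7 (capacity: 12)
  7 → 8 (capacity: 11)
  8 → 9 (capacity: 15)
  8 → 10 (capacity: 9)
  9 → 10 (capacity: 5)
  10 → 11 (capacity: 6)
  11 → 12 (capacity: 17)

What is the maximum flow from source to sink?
Maximum flow = 6

Max flow: 6

Flow assignment:
  0 → 1: 5/5
  0 → 6: 1/14
  1 → 2: 5/19
  2 → 6: 5/7
  6 → 7: 6/12
  7 → 8: 6/11
  8 → 10: 6/9
  10 → 11: 6/6
  11 → 12: 6/17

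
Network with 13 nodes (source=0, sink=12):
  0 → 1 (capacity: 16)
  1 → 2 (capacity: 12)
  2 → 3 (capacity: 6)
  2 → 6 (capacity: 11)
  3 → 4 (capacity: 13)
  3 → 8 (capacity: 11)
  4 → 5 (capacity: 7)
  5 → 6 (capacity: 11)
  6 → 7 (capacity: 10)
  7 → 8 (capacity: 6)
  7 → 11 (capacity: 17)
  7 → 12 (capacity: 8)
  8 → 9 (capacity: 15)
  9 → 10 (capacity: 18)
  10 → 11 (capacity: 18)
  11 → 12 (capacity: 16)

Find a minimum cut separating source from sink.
Min cut value = 12, edges: (1,2)

Min cut value: 12
Partition: S = [0, 1], T = [2, 3, 4, 5, 6, 7, 8, 9, 10, 11, 12]
Cut edges: (1,2)

By max-flow min-cut theorem, max flow = min cut = 12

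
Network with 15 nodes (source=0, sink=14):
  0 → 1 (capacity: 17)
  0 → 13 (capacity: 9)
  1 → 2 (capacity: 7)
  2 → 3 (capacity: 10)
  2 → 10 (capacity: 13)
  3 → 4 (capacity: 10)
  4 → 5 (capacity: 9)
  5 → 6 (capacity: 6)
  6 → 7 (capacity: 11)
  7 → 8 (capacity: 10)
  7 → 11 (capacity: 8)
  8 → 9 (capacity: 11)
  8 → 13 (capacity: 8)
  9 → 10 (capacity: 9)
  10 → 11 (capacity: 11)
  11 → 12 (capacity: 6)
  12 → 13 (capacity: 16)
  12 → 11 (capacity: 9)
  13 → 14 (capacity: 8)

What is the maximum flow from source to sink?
Maximum flow = 8

Max flow: 8

Flow assignment:
  0 → 1: 7/17
  0 → 13: 1/9
  1 → 2: 7/7
  2 → 3: 1/10
  2 → 10: 6/13
  3 → 4: 1/10
  4 → 5: 1/9
  5 → 6: 1/6
  6 → 7: 1/11
  7 → 8: 1/10
  8 → 13: 1/8
  10 → 11: 6/11
  11 → 12: 6/6
  12 → 13: 6/16
  13 → 14: 8/8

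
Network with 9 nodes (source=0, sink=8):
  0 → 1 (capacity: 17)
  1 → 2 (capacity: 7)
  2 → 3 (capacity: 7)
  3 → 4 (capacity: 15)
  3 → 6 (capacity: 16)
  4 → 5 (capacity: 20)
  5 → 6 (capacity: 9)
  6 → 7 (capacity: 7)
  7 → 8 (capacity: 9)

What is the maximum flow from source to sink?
Maximum flow = 7

Max flow: 7

Flow assignment:
  0 → 1: 7/17
  1 → 2: 7/7
  2 → 3: 7/7
  3 → 6: 7/16
  6 → 7: 7/7
  7 → 8: 7/9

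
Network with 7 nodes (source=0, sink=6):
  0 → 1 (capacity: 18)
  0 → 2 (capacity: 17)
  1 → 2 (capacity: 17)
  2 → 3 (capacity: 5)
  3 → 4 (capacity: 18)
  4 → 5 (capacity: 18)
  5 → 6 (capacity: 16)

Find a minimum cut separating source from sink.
Min cut value = 5, edges: (2,3)

Min cut value: 5
Partition: S = [0, 1, 2], T = [3, 4, 5, 6]
Cut edges: (2,3)

By max-flow min-cut theorem, max flow = min cut = 5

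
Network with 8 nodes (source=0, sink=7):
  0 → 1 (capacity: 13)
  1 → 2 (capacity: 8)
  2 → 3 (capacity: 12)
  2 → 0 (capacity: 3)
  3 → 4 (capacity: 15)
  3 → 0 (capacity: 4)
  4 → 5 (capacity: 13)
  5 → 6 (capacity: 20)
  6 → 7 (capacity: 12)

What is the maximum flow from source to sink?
Maximum flow = 8

Max flow: 8

Flow assignment:
  0 → 1: 8/13
  1 → 2: 8/8
  2 → 3: 8/12
  3 → 4: 8/15
  4 → 5: 8/13
  5 → 6: 8/20
  6 → 7: 8/12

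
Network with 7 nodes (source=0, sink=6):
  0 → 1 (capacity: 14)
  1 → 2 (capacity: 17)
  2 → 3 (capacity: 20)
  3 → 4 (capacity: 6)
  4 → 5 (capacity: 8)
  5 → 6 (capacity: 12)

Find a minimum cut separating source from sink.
Min cut value = 6, edges: (3,4)

Min cut value: 6
Partition: S = [0, 1, 2, 3], T = [4, 5, 6]
Cut edges: (3,4)

By max-flow min-cut theorem, max flow = min cut = 6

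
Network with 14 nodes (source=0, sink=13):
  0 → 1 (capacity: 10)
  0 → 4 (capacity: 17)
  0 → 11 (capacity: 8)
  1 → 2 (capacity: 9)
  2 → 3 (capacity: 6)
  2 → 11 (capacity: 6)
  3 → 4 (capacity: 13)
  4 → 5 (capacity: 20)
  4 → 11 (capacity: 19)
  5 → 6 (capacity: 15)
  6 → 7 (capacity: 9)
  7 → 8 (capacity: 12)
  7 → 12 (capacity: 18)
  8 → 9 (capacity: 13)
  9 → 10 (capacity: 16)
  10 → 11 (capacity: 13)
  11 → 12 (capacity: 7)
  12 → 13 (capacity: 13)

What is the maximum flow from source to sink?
Maximum flow = 13

Max flow: 13

Flow assignment:
  0 → 1: 6/10
  0 → 4: 3/17
  0 → 11: 4/8
  1 → 2: 6/9
  2 → 3: 6/6
  3 → 4: 6/13
  4 → 5: 9/20
  5 → 6: 9/15
  6 → 7: 9/9
  7 → 12: 9/18
  11 → 12: 4/7
  12 → 13: 13/13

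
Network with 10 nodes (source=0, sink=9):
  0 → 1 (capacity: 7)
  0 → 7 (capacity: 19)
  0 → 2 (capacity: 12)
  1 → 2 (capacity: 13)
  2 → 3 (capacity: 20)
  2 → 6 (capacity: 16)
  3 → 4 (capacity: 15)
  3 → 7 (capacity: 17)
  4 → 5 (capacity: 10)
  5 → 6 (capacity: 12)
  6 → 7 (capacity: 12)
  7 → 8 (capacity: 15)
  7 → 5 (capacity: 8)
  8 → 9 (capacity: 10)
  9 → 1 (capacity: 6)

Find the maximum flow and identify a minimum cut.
Max flow = 10, Min cut edges: (8,9)

Maximum flow: 10
Minimum cut: (8,9)
Partition: S = [0, 1, 2, 3, 4, 5, 6, 7, 8], T = [9]

Max-flow min-cut theorem verified: both equal 10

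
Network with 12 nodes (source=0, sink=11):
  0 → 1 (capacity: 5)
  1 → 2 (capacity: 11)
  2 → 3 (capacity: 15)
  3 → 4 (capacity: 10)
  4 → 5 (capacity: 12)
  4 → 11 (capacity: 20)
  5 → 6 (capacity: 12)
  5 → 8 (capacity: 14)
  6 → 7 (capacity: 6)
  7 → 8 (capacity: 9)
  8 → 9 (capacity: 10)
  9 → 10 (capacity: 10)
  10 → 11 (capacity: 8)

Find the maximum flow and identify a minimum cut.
Max flow = 5, Min cut edges: (0,1)

Maximum flow: 5
Minimum cut: (0,1)
Partition: S = [0], T = [1, 2, 3, 4, 5, 6, 7, 8, 9, 10, 11]

Max-flow min-cut theorem verified: both equal 5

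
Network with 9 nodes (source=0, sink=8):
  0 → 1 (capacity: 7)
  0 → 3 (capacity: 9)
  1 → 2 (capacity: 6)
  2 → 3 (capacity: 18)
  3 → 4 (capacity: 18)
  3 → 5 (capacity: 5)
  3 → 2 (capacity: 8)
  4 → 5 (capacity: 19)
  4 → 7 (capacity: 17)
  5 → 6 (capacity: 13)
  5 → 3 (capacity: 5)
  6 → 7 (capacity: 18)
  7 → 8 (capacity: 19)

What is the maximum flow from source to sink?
Maximum flow = 15

Max flow: 15

Flow assignment:
  0 → 1: 6/7
  0 → 3: 9/9
  1 → 2: 6/6
  2 → 3: 6/18
  3 → 4: 15/18
  4 → 7: 15/17
  7 → 8: 15/19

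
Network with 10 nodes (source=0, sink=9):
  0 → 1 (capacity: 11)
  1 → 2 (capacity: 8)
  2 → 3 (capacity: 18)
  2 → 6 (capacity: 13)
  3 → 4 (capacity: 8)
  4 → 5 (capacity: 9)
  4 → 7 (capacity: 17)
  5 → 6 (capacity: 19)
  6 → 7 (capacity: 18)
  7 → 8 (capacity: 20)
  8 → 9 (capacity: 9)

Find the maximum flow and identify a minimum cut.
Max flow = 8, Min cut edges: (1,2)

Maximum flow: 8
Minimum cut: (1,2)
Partition: S = [0, 1], T = [2, 3, 4, 5, 6, 7, 8, 9]

Max-flow min-cut theorem verified: both equal 8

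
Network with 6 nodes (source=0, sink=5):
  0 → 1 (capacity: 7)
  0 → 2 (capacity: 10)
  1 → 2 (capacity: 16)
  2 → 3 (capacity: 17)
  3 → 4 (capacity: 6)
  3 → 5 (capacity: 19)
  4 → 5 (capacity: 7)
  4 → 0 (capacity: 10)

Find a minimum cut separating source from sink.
Min cut value = 17, edges: (2,3)

Min cut value: 17
Partition: S = [0, 1, 2], T = [3, 4, 5]
Cut edges: (2,3)

By max-flow min-cut theorem, max flow = min cut = 17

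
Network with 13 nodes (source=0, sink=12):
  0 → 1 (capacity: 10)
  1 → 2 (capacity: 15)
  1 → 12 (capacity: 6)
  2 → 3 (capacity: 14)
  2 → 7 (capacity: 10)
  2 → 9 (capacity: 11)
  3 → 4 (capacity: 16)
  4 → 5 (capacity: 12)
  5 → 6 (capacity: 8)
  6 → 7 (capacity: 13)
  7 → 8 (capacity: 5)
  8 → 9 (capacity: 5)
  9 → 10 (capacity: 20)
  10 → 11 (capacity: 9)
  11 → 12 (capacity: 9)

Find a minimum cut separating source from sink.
Min cut value = 10, edges: (0,1)

Min cut value: 10
Partition: S = [0], T = [1, 2, 3, 4, 5, 6, 7, 8, 9, 10, 11, 12]
Cut edges: (0,1)

By max-flow min-cut theorem, max flow = min cut = 10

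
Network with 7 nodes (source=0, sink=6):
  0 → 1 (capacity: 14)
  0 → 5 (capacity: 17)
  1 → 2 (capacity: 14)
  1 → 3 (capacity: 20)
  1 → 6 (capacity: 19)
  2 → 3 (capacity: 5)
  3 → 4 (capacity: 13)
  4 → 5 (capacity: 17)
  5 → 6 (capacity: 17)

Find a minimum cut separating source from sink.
Min cut value = 31, edges: (0,1), (5,6)

Min cut value: 31
Partition: S = [0, 2, 3, 4, 5], T = [1, 6]
Cut edges: (0,1), (5,6)

By max-flow min-cut theorem, max flow = min cut = 31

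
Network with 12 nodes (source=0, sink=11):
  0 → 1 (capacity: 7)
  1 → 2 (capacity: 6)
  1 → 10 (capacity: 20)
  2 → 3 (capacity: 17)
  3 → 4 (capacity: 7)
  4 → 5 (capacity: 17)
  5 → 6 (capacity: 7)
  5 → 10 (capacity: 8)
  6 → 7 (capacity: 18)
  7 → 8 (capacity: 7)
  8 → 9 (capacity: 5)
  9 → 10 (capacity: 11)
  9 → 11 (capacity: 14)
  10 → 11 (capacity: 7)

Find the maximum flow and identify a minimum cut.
Max flow = 7, Min cut edges: (0,1)

Maximum flow: 7
Minimum cut: (0,1)
Partition: S = [0], T = [1, 2, 3, 4, 5, 6, 7, 8, 9, 10, 11]

Max-flow min-cut theorem verified: both equal 7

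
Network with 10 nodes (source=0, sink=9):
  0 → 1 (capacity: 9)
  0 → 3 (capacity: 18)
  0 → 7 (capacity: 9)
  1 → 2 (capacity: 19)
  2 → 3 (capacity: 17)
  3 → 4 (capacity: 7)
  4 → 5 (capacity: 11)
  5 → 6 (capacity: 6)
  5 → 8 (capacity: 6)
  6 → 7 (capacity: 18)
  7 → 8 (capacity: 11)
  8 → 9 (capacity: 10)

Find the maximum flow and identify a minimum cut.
Max flow = 10, Min cut edges: (8,9)

Maximum flow: 10
Minimum cut: (8,9)
Partition: S = [0, 1, 2, 3, 4, 5, 6, 7, 8], T = [9]

Max-flow min-cut theorem verified: both equal 10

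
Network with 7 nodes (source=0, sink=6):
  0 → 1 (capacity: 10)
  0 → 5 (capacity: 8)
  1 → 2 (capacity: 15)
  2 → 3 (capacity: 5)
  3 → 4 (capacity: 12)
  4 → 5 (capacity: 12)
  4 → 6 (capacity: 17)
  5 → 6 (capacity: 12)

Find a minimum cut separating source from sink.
Min cut value = 13, edges: (0,5), (2,3)

Min cut value: 13
Partition: S = [0, 1, 2], T = [3, 4, 5, 6]
Cut edges: (0,5), (2,3)

By max-flow min-cut theorem, max flow = min cut = 13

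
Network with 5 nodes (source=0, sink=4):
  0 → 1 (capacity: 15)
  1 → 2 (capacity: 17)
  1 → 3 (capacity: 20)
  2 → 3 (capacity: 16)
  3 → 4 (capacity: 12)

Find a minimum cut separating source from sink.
Min cut value = 12, edges: (3,4)

Min cut value: 12
Partition: S = [0, 1, 2, 3], T = [4]
Cut edges: (3,4)

By max-flow min-cut theorem, max flow = min cut = 12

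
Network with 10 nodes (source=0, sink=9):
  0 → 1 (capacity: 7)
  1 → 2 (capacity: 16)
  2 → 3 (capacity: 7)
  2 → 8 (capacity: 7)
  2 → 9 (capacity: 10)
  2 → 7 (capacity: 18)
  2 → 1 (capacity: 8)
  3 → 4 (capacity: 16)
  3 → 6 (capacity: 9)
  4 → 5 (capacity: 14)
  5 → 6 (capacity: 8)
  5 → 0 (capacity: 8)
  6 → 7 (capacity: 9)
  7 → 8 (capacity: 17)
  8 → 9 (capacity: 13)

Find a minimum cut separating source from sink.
Min cut value = 7, edges: (0,1)

Min cut value: 7
Partition: S = [0], T = [1, 2, 3, 4, 5, 6, 7, 8, 9]
Cut edges: (0,1)

By max-flow min-cut theorem, max flow = min cut = 7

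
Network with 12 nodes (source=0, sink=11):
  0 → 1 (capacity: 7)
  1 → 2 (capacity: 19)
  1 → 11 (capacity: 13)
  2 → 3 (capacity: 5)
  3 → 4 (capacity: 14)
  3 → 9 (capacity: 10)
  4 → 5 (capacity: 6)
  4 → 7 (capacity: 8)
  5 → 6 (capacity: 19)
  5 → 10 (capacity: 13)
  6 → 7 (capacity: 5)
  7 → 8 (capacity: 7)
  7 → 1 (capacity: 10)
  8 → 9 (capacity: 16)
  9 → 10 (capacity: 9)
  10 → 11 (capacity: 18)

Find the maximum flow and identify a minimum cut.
Max flow = 7, Min cut edges: (0,1)

Maximum flow: 7
Minimum cut: (0,1)
Partition: S = [0], T = [1, 2, 3, 4, 5, 6, 7, 8, 9, 10, 11]

Max-flow min-cut theorem verified: both equal 7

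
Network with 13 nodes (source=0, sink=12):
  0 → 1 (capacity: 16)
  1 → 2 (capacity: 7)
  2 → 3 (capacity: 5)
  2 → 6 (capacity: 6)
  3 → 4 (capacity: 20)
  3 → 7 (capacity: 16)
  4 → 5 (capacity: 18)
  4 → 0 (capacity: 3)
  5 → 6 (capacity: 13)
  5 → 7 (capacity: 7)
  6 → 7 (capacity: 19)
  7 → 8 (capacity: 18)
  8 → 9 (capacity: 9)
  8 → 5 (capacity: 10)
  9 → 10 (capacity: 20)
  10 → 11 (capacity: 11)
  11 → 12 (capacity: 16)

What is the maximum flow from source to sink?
Maximum flow = 7

Max flow: 7

Flow assignment:
  0 → 1: 7/16
  1 → 2: 7/7
  2 → 3: 5/5
  2 → 6: 2/6
  3 → 7: 5/16
  6 → 7: 2/19
  7 → 8: 7/18
  8 → 9: 7/9
  9 → 10: 7/20
  10 → 11: 7/11
  11 → 12: 7/16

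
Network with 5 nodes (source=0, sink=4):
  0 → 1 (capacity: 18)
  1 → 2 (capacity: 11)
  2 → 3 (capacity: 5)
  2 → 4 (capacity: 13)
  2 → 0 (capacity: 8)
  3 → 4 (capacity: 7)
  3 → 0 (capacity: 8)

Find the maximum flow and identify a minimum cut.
Max flow = 11, Min cut edges: (1,2)

Maximum flow: 11
Minimum cut: (1,2)
Partition: S = [0, 1], T = [2, 3, 4]

Max-flow min-cut theorem verified: both equal 11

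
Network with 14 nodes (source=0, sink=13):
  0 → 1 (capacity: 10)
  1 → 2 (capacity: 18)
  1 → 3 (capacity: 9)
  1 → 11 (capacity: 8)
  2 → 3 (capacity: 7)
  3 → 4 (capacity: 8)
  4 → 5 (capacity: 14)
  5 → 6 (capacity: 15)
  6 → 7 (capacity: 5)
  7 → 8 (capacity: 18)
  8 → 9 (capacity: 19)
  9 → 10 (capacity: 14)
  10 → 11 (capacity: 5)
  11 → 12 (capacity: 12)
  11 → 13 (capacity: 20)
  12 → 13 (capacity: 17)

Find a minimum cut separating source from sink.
Min cut value = 10, edges: (0,1)

Min cut value: 10
Partition: S = [0], T = [1, 2, 3, 4, 5, 6, 7, 8, 9, 10, 11, 12, 13]
Cut edges: (0,1)

By max-flow min-cut theorem, max flow = min cut = 10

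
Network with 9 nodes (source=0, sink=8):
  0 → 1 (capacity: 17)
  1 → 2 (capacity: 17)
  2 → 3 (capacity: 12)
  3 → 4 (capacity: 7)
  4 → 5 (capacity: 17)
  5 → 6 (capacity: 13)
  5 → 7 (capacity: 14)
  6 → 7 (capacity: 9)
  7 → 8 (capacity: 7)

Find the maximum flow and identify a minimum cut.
Max flow = 7, Min cut edges: (7,8)

Maximum flow: 7
Minimum cut: (7,8)
Partition: S = [0, 1, 2, 3, 4, 5, 6, 7], T = [8]

Max-flow min-cut theorem verified: both equal 7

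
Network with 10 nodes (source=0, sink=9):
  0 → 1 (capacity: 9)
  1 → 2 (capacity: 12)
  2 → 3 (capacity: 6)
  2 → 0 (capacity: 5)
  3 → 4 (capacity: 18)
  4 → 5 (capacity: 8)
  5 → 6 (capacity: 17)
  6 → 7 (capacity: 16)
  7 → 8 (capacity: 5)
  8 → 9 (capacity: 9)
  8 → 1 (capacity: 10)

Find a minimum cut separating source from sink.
Min cut value = 5, edges: (7,8)

Min cut value: 5
Partition: S = [0, 1, 2, 3, 4, 5, 6, 7], T = [8, 9]
Cut edges: (7,8)

By max-flow min-cut theorem, max flow = min cut = 5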